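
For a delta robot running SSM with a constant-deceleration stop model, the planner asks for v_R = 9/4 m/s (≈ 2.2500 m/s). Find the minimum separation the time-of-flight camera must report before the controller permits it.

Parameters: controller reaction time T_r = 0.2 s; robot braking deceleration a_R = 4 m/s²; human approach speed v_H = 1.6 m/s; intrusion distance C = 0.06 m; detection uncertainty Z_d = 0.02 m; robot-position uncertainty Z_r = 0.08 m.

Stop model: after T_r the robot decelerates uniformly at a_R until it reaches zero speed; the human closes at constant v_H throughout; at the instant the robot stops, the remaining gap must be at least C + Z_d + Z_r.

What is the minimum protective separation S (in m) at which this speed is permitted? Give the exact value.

braking lasts T_s = (9/4)/4 = 0.5625 s
robot in T_r: 2.2500·0.2000 = 0.4500 m
robot under decel: 2.2500²/(2·4.0000) = 0.6328 m
person approaches 1.6000·(0.2000+0.5625) = 1.2200 m
margins: 0.0600+0.0200+0.0800 = 0.1600 m
S_min ≈ 0.4500+0.6328+1.2200+0.1600  ⇒  S_min = 7881/3200 m

S_min = 7881/3200 m = 2.4628 m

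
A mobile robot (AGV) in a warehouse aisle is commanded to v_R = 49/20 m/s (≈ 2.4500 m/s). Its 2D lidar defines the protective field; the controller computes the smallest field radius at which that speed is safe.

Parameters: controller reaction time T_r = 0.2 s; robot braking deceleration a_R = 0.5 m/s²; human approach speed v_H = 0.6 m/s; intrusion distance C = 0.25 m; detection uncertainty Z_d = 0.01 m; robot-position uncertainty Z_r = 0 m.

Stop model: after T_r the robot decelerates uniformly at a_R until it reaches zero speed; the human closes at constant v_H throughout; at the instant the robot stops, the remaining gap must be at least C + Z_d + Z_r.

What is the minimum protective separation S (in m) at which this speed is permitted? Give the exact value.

braking lasts T_s = (49/20)/(1/2) = 4.9000 s
reaction-phase robot travel = 2.4500·0.2000 = 0.4900 m
robot under decel: 2.4500²/(2·0.5000) = 6.0025 m
person approaches 0.6000·(0.2000+4.9000) = 3.0600 m
residual clearance needed = 0.2500+0.0100+0.0000 = 0.2600 m
S_min ≈ 0.4900+6.0025+3.0600+0.2600  ⇒  S_min = 157/16 m

S_min = 157/16 m = 9.8125 m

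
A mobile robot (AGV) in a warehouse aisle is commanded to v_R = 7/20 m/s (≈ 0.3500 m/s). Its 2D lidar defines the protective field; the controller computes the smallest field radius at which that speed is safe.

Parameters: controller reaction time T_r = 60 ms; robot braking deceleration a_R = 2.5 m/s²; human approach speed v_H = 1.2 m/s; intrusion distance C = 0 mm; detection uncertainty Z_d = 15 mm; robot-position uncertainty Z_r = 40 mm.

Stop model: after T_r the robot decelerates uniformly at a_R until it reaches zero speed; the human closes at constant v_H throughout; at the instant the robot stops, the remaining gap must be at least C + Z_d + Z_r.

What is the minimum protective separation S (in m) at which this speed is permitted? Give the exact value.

stop time T_s = (7/20)/(5/2) = 0.1400 s
reaction-phase robot travel = 0.3500·0.0600 = 0.0210 m
robot under decel: 0.3500²/(2·2.5000) = 0.0245 m
human over T_r+T_s: 1.2000·(0.0600+0.1400) = 0.2400 m
residual clearance needed = 0.0000+0.0150+0.0400 = 0.0550 m
S_min ≈ 0.0210+0.0245+0.2400+0.0550  ⇒  S_min = 681/2000 m

S_min = 681/2000 m = 0.3405 m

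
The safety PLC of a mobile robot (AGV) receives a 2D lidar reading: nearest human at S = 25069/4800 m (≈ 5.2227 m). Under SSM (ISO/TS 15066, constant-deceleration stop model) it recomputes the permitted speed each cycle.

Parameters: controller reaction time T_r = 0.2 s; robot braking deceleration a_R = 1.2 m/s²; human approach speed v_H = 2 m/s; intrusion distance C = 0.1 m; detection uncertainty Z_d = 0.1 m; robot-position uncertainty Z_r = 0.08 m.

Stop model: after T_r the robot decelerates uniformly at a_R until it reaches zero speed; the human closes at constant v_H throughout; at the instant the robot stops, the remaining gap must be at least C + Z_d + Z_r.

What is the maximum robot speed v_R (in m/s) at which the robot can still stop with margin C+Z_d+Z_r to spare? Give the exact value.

v_R_max = 7/4 m/s = 1.7500 m/s

at the boundary: (5/12)·v² + (28/15)·v + (-4361/960) = 0
  disc = (28/15)² − 4·(5/12)·(-4361/960) = 17689/1600 ; √disc = 133/40
  v_R = (−(28/15) + 133/40) / (2·(5/12)) = 7/4 m/s
check:
T_s = v_R/a_R = (7/4)/(6/5) = 1.4583 s
robot covers v_R·T_r = 1.7500·0.2000 = 0.3500 m before braking
robot under decel: 1.7500²/(2·1.2000) = 1.2760 m
human closes 2.0000·1.6583 = 3.3167 m
margins: 0.1000+0.1000+0.0800 = 0.2800 m
sum ≈ 0.3500+1.2760+3.3167+0.2800 ≈ 5.2227 m = S ✓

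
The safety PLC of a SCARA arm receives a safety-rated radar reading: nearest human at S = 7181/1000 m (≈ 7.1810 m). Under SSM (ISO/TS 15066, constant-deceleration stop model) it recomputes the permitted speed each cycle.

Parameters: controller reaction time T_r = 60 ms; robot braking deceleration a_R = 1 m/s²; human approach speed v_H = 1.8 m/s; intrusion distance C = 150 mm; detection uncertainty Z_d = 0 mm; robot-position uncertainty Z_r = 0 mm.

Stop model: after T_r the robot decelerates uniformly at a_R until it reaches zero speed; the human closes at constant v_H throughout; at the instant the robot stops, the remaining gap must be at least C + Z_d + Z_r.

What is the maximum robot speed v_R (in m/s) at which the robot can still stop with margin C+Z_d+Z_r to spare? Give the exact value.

quadratic (1/2)·v² + (93/50)·v + (-6923/1000) = 0
  disc = (93/50)² − 4·(1/2)·(-6923/1000) = 10816/625 ; √disc = 104/25
  v_R = (−(93/50) + 104/25) / (2·(1/2)) = 23/10 m/s
check:
braking lasts T_s = (23/10)/1 = 2.3000 s
robot covers v_R·T_r = 2.3000·0.0600 = 0.1380 m before braking
braking distance = 2.3000²/(2·1.0000) = 2.6450 m
person approaches 1.8000·(0.0600+2.3000) = 4.2480 m
C+Z_d+Z_r = 0.1500+0.0000+0.0000 = 0.1500 m
sum ≈ 0.1380+2.6450+4.2480+0.1500 ≈ 7.1810 m = S ✓

v_R_max = 23/10 m/s = 2.3000 m/s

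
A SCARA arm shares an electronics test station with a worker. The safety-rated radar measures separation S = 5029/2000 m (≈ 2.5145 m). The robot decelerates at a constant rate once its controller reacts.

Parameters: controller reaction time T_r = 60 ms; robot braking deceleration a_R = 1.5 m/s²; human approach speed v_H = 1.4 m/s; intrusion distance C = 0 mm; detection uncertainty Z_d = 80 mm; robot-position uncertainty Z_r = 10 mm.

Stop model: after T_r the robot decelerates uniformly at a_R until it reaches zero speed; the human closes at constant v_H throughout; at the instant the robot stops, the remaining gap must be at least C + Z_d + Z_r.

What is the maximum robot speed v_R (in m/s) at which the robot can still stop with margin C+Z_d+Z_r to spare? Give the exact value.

quadratic (1/3)·v² + (149/150)·v + (-4681/2000) = 0
  disc = (149/150)² − 4·(1/3)·(-4681/2000) = 23104/5625 ; √disc = 152/75
  v_R = (−(149/150) + 152/75) / (2·(1/3)) = 31/20 m/s
check:
T_s = v_R/a_R = (31/20)/(3/2) = 1.0333 s
reaction-phase robot travel = 1.5500·0.0600 = 0.0930 m
robot covers 1.5500·1.0333 − ½·1.5000·1.0333² = 0.8008 m while stopping
human over T_r+T_s: 1.4000·(0.0600+1.0333) = 1.5307 m
C+Z_d+Z_r = 0.0000+0.0800+0.0100 = 0.0900 m
sum ≈ 0.0930+0.8008+1.5307+0.0900 ≈ 2.5145 m = S ✓

v_R_max = 31/20 m/s = 1.5500 m/s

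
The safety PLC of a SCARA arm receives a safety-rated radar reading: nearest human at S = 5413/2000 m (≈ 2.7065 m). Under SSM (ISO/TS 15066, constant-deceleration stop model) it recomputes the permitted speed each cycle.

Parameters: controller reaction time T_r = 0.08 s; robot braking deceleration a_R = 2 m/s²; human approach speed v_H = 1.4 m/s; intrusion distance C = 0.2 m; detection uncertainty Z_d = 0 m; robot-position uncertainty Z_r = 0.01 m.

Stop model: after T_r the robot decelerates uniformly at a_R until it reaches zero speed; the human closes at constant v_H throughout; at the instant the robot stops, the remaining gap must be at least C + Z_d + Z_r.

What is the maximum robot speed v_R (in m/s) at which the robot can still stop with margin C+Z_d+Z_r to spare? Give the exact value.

collect terms ⇒ (1/4)·v_R² + (39/50)·v_R + (-4769/2000) = 0
  disc = (39/50)² − 4·(1/4)·(-4769/2000) = 29929/10000 ; √disc = 173/100
  v_R = (−(39/50) + 173/100) / (2·(1/4)) = 19/10 m/s
check:
braking lasts T_s = (19/10)/2 = 0.9500 s
reaction-phase robot travel = 1.9000·0.0800 = 0.1520 m
robot under decel: 1.9000²/(2·2.0000) = 0.9025 m
human over T_r+T_s: 1.4000·(0.0800+0.9500) = 1.4420 m
margins: 0.2000+0.0000+0.0100 = 0.2100 m
sum ≈ 0.1520+0.9025+1.4420+0.2100 ≈ 2.7065 m = S ✓

v_R_max = 19/10 m/s = 1.9000 m/s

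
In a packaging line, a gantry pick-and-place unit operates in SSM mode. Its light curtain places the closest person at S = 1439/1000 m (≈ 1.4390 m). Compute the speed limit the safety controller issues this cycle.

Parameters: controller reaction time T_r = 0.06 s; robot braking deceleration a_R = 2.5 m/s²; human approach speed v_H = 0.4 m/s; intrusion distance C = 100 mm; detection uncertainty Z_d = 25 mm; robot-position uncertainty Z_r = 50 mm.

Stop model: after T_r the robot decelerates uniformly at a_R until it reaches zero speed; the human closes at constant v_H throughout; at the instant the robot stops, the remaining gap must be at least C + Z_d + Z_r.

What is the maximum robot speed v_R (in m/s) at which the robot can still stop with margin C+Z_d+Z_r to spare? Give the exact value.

v_R_max = 2 m/s = 2.0000 m/s

quadratic (1/5)·v² + (11/50)·v + (-31/25) = 0
  disc = (11/50)² − 4·(1/5)·(-31/25) = 2601/2500 ; √disc = 51/50
  v_R = (−(11/50) + 51/50) / (2·(1/5)) = 2 m/s
check:
braking lasts T_s = 2/(5/2) = 0.8000 s
robot covers v_R·T_r = 2.0000·0.0600 = 0.1200 m before braking
braking distance = 2.0000²/(2·2.5000) = 0.8000 m
human over T_r+T_s: 0.4000·(0.0600+0.8000) = 0.3440 m
C+Z_d+Z_r = 0.1000+0.0250+0.0500 = 0.1750 m
sum ≈ 0.1200+0.8000+0.3440+0.1750 ≈ 1.4390 m = S ✓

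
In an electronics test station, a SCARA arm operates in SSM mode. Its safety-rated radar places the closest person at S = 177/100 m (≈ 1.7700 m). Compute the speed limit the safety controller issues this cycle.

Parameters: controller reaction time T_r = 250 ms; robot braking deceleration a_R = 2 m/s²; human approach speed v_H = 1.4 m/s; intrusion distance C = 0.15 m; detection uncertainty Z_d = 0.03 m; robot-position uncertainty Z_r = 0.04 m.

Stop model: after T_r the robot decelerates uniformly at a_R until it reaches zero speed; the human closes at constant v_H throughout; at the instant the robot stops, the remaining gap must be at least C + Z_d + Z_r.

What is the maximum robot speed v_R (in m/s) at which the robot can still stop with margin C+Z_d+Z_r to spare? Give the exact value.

at the boundary: (1/4)·v² + (19/20)·v + (-6/5) = 0
  disc = (19/20)² − 4·(1/4)·(-6/5) = 841/400 ; √disc = 29/20
  v_R = (−(19/20) + 29/20) / (2·(1/4)) = 1 m/s
check:
stop time T_s = 1/2 = 0.5000 s
reaction-phase robot travel = 1.0000·0.2500 = 0.2500 m
robot covers 1.0000·0.5000 − ½·2.0000·0.5000² = 0.2500 m while stopping
human over T_r+T_s: 1.4000·(0.2500+0.5000) = 1.0500 m
margins: 0.1500+0.0300+0.0400 = 0.2200 m
sum ≈ 0.2500+0.2500+1.0500+0.2200 ≈ 1.7700 m = S ✓

v_R_max = 1 m/s = 1.0000 m/s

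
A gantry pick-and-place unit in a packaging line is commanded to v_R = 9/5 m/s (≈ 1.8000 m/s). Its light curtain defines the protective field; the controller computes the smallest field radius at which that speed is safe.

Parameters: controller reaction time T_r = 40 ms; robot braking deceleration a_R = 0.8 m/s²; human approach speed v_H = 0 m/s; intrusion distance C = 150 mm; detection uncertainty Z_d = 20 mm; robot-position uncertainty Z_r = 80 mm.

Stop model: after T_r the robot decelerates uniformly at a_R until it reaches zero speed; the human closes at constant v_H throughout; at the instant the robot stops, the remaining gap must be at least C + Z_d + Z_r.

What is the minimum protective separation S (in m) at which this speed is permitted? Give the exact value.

S_min = 2347/1000 m = 2.3470 m

stop time T_s = (9/5)/(4/5) = 2.2500 s
robot in T_r: 1.8000·0.0400 = 0.0720 m
braking distance = 1.8000²/(2·0.8000) = 2.0250 m
human over T_r+T_s: 0.0000·(0.0400+2.2500) = 0.0000 m
residual clearance needed = 0.1500+0.0200+0.0800 = 0.2500 m
S_min ≈ 0.0720+2.0250+0.0000+0.2500  ⇒  S_min = 2347/1000 m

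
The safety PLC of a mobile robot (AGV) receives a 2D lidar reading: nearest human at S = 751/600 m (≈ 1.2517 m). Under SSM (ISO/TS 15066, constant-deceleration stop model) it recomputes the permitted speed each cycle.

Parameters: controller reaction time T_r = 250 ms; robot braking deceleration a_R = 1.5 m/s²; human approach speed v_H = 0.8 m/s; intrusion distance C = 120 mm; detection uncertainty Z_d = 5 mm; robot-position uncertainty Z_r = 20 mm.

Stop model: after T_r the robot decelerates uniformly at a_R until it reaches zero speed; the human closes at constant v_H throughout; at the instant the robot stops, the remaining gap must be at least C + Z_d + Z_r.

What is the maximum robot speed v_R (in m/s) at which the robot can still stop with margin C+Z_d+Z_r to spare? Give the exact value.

v_R_max = 17/20 m/s = 0.8500 m/s

collect terms ⇒ (1/3)·v_R² + (47/60)·v_R + (-68/75) = 0
  disc = (47/60)² − 4·(1/3)·(-68/75) = 729/400 ; √disc = 27/20
  v_R = (−(47/60) + 27/20) / (2·(1/3)) = 17/20 m/s
check:
braking lasts T_s = (17/20)/(3/2) = 0.5667 s
robot covers v_R·T_r = 0.8500·0.2500 = 0.2125 m before braking
robot under decel: 0.8500²/(2·1.5000) = 0.2408 m
human over T_r+T_s: 0.8000·(0.2500+0.5667) = 0.6533 m
residual clearance needed = 0.1200+0.0050+0.0200 = 0.1450 m
sum ≈ 0.2125+0.2408+0.6533+0.1450 ≈ 1.2517 m = S ✓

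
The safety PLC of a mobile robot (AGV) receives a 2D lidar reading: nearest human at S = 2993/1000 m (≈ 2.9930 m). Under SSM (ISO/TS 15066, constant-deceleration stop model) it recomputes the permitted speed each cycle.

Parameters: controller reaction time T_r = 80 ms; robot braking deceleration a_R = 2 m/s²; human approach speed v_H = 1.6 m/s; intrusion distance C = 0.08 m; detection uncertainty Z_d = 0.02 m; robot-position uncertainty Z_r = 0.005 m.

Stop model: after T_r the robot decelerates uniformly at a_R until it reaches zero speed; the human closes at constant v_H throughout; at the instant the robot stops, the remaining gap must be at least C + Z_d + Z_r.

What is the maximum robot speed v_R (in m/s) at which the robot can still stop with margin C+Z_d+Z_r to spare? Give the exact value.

at the boundary: (1/4)·v² + (22/25)·v + (-69/25) = 0
  disc = (22/25)² − 4·(1/4)·(-69/25) = 2209/625 ; √disc = 47/25
  v_R = (−(22/25) + 47/25) / (2·(1/4)) = 2 m/s
check:
stop time T_s = 2/2 = 1.0000 s
reaction-phase robot travel = 2.0000·0.0800 = 0.1600 m
robot under decel: 2.0000²/(2·2.0000) = 1.0000 m
person approaches 1.6000·(0.0800+1.0000) = 1.7280 m
C+Z_d+Z_r = 0.0800+0.0200+0.0050 = 0.1050 m
sum ≈ 0.1600+1.0000+1.7280+0.1050 ≈ 2.9930 m = S ✓

v_R_max = 2 m/s = 2.0000 m/s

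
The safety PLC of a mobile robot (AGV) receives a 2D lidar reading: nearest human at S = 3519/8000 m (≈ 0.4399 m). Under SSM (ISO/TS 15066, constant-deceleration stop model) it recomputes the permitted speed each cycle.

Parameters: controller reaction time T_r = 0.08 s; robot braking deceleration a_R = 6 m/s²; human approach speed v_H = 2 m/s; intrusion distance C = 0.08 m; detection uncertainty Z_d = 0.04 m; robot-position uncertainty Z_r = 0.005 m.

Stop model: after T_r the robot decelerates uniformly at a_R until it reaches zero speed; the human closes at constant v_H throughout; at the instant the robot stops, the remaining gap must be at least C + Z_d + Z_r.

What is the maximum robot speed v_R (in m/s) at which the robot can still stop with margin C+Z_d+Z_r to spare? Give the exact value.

at the boundary: (1/12)·v² + (31/75)·v + (-1239/8000) = 0
  disc = (31/75)² − 4·(1/12)·(-1239/8000) = 80089/360000 ; √disc = 283/600
  v_R = (−(31/75) + 283/600) / (2·(1/12)) = 7/20 m/s
check:
T_s = v_R/a_R = (7/20)/6 = 0.0583 s
reaction-phase robot travel = 0.3500·0.0800 = 0.0280 m
robot covers 0.3500·0.0583 − ½·6.0000·0.0583² = 0.0102 m while stopping
human closes 2.0000·0.1383 = 0.2767 m
residual clearance needed = 0.0800+0.0400+0.0050 = 0.1250 m
sum ≈ 0.0280+0.0102+0.2767+0.1250 ≈ 0.4399 m = S ✓

v_R_max = 7/20 m/s = 0.3500 m/s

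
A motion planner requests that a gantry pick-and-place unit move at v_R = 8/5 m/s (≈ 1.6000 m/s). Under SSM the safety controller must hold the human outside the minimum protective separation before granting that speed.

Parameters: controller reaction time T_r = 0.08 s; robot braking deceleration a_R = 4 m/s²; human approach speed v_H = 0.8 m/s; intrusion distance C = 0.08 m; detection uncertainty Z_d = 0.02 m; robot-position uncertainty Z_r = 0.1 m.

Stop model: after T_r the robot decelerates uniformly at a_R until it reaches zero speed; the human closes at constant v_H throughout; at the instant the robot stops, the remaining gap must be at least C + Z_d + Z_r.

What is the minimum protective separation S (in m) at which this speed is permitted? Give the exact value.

S_min = 129/125 m = 1.0320 m

T_s = v_R/a_R = (8/5)/4 = 0.4000 s
robot in T_r: 1.6000·0.0800 = 0.1280 m
braking distance = 1.6000²/(2·4.0000) = 0.3200 m
human closes 0.8000·0.4800 = 0.3840 m
margins: 0.0800+0.0200+0.1000 = 0.2000 m
S_min ≈ 0.1280+0.3200+0.3840+0.2000  ⇒  S_min = 129/125 m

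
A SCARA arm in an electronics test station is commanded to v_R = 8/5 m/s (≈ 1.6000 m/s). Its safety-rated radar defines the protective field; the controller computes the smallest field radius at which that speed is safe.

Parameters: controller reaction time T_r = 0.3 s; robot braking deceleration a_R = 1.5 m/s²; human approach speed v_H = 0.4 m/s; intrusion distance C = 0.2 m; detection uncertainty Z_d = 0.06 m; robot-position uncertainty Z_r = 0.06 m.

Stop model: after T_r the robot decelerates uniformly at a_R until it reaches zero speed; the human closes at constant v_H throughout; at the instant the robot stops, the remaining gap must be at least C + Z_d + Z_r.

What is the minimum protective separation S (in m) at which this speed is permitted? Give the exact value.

braking lasts T_s = (8/5)/(3/2) = 1.0667 s
reaction-phase robot travel = 1.6000·0.3000 = 0.4800 m
braking distance = 1.6000²/(2·1.5000) = 0.8533 m
human closes 0.4000·1.3667 = 0.5467 m
margins: 0.2000+0.0600+0.0600 = 0.3200 m
S_min ≈ 0.4800+0.8533+0.5467+0.3200  ⇒  S_min = 11/5 m

S_min = 11/5 m = 2.2000 m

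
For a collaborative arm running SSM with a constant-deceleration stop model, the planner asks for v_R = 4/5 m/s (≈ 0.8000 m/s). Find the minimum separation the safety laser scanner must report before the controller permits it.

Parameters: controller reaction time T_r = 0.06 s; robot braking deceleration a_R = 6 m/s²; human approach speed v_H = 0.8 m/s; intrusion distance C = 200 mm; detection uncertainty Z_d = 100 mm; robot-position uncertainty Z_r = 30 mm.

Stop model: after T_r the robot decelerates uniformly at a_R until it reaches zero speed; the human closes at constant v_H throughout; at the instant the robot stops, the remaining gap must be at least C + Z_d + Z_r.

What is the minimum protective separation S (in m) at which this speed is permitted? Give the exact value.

S_min = 293/500 m = 0.5860 m

stop time T_s = (4/5)/6 = 0.1333 s
robot in T_r: 0.8000·0.0600 = 0.0480 m
braking distance = 0.8000²/(2·6.0000) = 0.0533 m
person approaches 0.8000·(0.0600+0.1333) = 0.1547 m
margins: 0.2000+0.1000+0.0300 = 0.3300 m
S_min ≈ 0.0480+0.0533+0.1547+0.3300  ⇒  S_min = 293/500 m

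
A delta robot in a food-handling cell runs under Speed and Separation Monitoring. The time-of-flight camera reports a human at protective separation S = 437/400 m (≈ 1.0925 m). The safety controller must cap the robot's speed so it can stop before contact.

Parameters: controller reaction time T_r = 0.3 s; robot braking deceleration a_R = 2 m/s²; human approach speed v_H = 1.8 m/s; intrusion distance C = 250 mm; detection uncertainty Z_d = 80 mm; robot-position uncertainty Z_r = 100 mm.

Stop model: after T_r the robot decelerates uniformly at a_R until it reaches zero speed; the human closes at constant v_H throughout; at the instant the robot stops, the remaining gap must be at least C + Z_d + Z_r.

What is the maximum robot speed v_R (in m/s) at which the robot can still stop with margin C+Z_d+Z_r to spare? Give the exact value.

v_R_max = 1/10 m/s = 0.1000 m/s

collect terms ⇒ (1/4)·v_R² + (6/5)·v_R + (-49/400) = 0
  disc = (6/5)² − 4·(1/4)·(-49/400) = 25/16 ; √disc = 5/4
  v_R = (−(6/5) + 5/4) / (2·(1/4)) = 1/10 m/s
check:
stop time T_s = (1/10)/2 = 0.0500 s
robot in T_r: 0.1000·0.3000 = 0.0300 m
robot covers 0.1000·0.0500 − ½·2.0000·0.0500² = 0.0025 m while stopping
human closes 1.8000·0.3500 = 0.6300 m
margins: 0.2500+0.0800+0.1000 = 0.4300 m
sum ≈ 0.0300+0.0025+0.6300+0.4300 ≈ 1.0925 m = S ✓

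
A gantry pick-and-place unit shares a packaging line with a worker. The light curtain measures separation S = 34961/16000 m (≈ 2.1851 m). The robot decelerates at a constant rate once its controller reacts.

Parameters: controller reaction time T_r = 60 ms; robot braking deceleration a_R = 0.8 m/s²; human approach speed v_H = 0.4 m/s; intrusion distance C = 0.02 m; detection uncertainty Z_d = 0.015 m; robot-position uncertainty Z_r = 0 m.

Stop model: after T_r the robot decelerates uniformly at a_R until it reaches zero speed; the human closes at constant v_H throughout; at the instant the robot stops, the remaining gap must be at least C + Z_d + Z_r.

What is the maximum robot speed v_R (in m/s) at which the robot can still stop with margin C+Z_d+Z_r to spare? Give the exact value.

v_R_max = 29/20 m/s = 1.4500 m/s

collect terms ⇒ (5/8)·v_R² + (14/25)·v_R + (-34017/16000) = 0
  disc = (14/25)² − 4·(5/8)·(-34017/16000) = 900601/160000 ; √disc = 949/400
  v_R = (−(14/25) + 949/400) / (2·(5/8)) = 29/20 m/s
check:
braking lasts T_s = (29/20)/(4/5) = 1.8125 s
reaction-phase robot travel = 1.4500·0.0600 = 0.0870 m
robot under decel: 1.4500²/(2·0.8000) = 1.3141 m
person approaches 0.4000·(0.0600+1.8125) = 0.7490 m
residual clearance needed = 0.0200+0.0150+0.0000 = 0.0350 m
sum ≈ 0.0870+1.3141+0.7490+0.0350 ≈ 2.1851 m = S ✓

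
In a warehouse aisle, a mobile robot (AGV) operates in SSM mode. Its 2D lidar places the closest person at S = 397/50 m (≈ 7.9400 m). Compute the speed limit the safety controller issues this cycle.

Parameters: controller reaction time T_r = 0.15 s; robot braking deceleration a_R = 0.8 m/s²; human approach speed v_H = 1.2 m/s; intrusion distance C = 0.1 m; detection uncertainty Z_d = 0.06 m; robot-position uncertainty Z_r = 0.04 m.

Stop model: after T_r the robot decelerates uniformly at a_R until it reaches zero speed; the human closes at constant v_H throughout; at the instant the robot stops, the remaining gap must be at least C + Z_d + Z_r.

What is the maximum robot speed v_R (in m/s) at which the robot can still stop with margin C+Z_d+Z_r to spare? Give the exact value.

v_R_max = 12/5 m/s = 2.4000 m/s

collect terms ⇒ (5/8)·v_R² + (33/20)·v_R + (-189/25) = 0
  disc = (33/20)² − 4·(5/8)·(-189/25) = 8649/400 ; √disc = 93/20
  v_R = (−(33/20) + 93/20) / (2·(5/8)) = 12/5 m/s
check:
T_s = v_R/a_R = (12/5)/(4/5) = 3.0000 s
reaction-phase robot travel = 2.4000·0.1500 = 0.3600 m
robot under decel: 2.4000²/(2·0.8000) = 3.6000 m
human over T_r+T_s: 1.2000·(0.1500+3.0000) = 3.7800 m
C+Z_d+Z_r = 0.1000+0.0600+0.0400 = 0.2000 m
sum ≈ 0.3600+3.6000+3.7800+0.2000 ≈ 7.9400 m = S ✓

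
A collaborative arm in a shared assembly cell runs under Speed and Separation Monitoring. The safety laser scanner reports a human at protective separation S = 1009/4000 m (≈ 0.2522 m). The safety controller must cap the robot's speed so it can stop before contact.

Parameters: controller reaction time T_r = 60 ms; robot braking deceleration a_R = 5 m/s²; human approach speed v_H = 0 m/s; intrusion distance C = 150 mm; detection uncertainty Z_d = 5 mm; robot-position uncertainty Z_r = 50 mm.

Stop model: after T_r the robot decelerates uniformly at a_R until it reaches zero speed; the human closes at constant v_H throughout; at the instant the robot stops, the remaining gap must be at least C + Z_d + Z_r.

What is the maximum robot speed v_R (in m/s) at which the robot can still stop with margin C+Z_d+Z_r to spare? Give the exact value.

v_R_max = 9/20 m/s = 0.4500 m/s

quadratic (1/10)·v² + (3/50)·v + (-189/4000) = 0
  disc = (3/50)² − 4·(1/10)·(-189/4000) = 9/400 ; √disc = 3/20
  v_R = (−(3/50) + 3/20) / (2·(1/10)) = 9/20 m/s
check:
T_s = v_R/a_R = (9/20)/5 = 0.0900 s
reaction-phase robot travel = 0.4500·0.0600 = 0.0270 m
robot covers 0.4500·0.0900 − ½·5.0000·0.0900² = 0.0203 m while stopping
person approaches 0.0000·(0.0600+0.0900) = 0.0000 m
residual clearance needed = 0.1500+0.0050+0.0500 = 0.2050 m
sum ≈ 0.0270+0.0203+0.0000+0.2050 ≈ 0.2522 m = S ✓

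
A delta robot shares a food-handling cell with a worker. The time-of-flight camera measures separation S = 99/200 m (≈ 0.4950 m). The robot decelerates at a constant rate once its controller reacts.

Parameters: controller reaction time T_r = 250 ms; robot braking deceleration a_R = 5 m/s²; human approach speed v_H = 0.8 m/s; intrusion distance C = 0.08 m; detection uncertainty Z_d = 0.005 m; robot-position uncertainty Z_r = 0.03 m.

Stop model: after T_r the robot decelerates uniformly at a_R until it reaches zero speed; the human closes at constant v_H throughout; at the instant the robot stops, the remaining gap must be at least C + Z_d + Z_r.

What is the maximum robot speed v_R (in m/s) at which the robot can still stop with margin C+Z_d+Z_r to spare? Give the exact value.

quadratic (1/10)·v² + (41/100)·v + (-9/50) = 0
  disc = (41/100)² − 4·(1/10)·(-9/50) = 2401/10000 ; √disc = 49/100
  v_R = (−(41/100) + 49/100) / (2·(1/10)) = 2/5 m/s
check:
braking lasts T_s = (2/5)/5 = 0.0800 s
robot covers v_R·T_r = 0.4000·0.2500 = 0.1000 m before braking
robot under decel: 0.4000²/(2·5.0000) = 0.0160 m
person approaches 0.8000·(0.2500+0.0800) = 0.2640 m
margins: 0.0800+0.0050+0.0300 = 0.1150 m
sum ≈ 0.1000+0.0160+0.2640+0.1150 ≈ 0.4950 m = S ✓

v_R_max = 2/5 m/s = 0.4000 m/s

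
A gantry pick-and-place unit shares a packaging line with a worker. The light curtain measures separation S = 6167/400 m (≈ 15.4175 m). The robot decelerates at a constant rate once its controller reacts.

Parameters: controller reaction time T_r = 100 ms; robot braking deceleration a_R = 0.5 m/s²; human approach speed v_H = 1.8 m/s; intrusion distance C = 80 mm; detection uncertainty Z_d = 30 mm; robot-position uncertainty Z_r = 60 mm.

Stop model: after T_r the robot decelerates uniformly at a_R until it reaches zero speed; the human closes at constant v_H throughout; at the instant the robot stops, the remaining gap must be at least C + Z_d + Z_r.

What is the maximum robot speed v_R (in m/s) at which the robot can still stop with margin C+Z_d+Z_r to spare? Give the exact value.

collect terms ⇒ (1)·v_R² + (37/10)·v_R + (-6027/400) = 0
  disc = (37/10)² − 4·(1)·(-6027/400) = 1849/25 ; √disc = 43/5
  v_R = (−(37/10) + 43/5) / (2·(1)) = 49/20 m/s
check:
braking lasts T_s = (49/20)/(1/2) = 4.9000 s
robot covers v_R·T_r = 2.4500·0.1000 = 0.2450 m before braking
robot covers 2.4500·4.9000 − ½·0.5000·4.9000² = 6.0025 m while stopping
person approaches 1.8000·(0.1000+4.9000) = 9.0000 m
C+Z_d+Z_r = 0.0800+0.0300+0.0600 = 0.1700 m
sum ≈ 0.2450+6.0025+9.0000+0.1700 ≈ 15.4175 m = S ✓

v_R_max = 49/20 m/s = 2.4500 m/s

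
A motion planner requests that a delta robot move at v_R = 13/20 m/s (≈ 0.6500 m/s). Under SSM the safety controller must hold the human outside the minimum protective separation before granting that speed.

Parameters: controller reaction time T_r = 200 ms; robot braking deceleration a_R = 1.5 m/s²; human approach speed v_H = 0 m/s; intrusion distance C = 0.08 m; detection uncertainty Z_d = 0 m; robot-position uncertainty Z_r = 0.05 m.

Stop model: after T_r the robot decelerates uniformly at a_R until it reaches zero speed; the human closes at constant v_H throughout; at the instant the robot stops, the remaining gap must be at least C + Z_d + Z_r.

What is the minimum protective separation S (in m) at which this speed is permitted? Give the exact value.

T_s = v_R/a_R = (13/20)/(3/2) = 0.4333 s
reaction-phase robot travel = 0.6500·0.2000 = 0.1300 m
braking distance = 0.6500²/(2·1.5000) = 0.1408 m
human closes 0.0000·0.6333 = 0.0000 m
margins: 0.0800+0.0000+0.0500 = 0.1300 m
S_min ≈ 0.1300+0.1408+0.0000+0.1300  ⇒  S_min = 481/1200 m

S_min = 481/1200 m = 0.4008 m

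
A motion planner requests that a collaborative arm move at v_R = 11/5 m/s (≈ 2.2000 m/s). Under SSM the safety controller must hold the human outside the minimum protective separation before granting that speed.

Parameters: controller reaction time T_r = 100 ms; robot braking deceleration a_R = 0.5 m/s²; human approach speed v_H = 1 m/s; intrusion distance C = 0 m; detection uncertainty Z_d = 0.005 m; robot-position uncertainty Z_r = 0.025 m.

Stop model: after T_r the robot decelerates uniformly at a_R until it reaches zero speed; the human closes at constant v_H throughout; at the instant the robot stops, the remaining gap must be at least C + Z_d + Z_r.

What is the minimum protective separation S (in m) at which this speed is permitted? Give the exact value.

braking lasts T_s = (11/5)/(1/2) = 4.4000 s
reaction-phase robot travel = 2.2000·0.1000 = 0.2200 m
braking distance = 2.2000²/(2·0.5000) = 4.8400 m
person approaches 1.0000·(0.1000+4.4000) = 4.5000 m
residual clearance needed = 0.0000+0.0050+0.0250 = 0.0300 m
S_min ≈ 0.2200+4.8400+4.5000+0.0300  ⇒  S_min = 959/100 m

S_min = 959/100 m = 9.5900 m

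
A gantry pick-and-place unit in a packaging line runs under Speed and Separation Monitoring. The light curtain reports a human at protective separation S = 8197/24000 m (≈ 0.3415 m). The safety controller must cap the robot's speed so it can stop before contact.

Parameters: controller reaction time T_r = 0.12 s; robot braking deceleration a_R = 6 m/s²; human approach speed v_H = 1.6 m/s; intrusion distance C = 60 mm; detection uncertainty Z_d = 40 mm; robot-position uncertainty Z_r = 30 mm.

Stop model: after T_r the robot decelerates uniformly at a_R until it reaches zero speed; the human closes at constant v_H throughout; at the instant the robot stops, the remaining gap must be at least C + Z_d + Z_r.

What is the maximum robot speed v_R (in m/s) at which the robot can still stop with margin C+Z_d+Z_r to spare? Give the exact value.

v_R_max = 1/20 m/s = 0.0500 m/s

quadratic (1/12)·v² + (29/75)·v + (-469/24000) = 0
  disc = (29/75)² − 4·(1/12)·(-469/24000) = 6241/40000 ; √disc = 79/200
  v_R = (−(29/75) + 79/200) / (2·(1/12)) = 1/20 m/s
check:
stop time T_s = (1/20)/6 = 0.0083 s
robot in T_r: 0.0500·0.1200 = 0.0060 m
braking distance = 0.0500²/(2·6.0000) = 0.0002 m
person approaches 1.6000·(0.1200+0.0083) = 0.2053 m
margins: 0.0600+0.0400+0.0300 = 0.1300 m
sum ≈ 0.0060+0.0002+0.2053+0.1300 ≈ 0.3415 m = S ✓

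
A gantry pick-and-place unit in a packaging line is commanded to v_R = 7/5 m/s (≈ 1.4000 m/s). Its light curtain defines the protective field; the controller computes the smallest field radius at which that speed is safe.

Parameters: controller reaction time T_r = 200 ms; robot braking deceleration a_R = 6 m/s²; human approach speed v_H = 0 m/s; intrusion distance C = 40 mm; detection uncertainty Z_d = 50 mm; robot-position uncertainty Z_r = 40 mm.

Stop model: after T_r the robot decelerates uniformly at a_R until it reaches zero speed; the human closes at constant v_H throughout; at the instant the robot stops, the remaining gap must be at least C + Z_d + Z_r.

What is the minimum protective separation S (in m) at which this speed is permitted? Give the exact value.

S_min = 43/75 m = 0.5733 m

braking lasts T_s = (7/5)/6 = 0.2333 s
reaction-phase robot travel = 1.4000·0.2000 = 0.2800 m
braking distance = 1.4000²/(2·6.0000) = 0.1633 m
person approaches 0.0000·(0.2000+0.2333) = 0.0000 m
margins: 0.0400+0.0500+0.0400 = 0.1300 m
S_min ≈ 0.2800+0.1633+0.0000+0.1300  ⇒  S_min = 43/75 m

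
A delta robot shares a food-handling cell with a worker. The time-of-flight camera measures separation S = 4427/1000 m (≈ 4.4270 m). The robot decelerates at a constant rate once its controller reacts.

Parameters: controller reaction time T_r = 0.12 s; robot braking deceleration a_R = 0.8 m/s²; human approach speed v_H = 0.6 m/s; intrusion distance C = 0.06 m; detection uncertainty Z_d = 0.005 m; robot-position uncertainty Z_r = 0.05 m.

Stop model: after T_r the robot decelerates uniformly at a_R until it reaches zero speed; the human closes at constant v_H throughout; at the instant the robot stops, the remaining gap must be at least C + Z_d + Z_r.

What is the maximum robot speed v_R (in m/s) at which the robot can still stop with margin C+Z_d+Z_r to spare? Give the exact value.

v_R_max = 2 m/s = 2.0000 m/s

collect terms ⇒ (5/8)·v_R² + (87/100)·v_R + (-106/25) = 0
  disc = (87/100)² − 4·(5/8)·(-106/25) = 113569/10000 ; √disc = 337/100
  v_R = (−(87/100) + 337/100) / (2·(5/8)) = 2 m/s
check:
braking lasts T_s = 2/(4/5) = 2.5000 s
robot covers v_R·T_r = 2.0000·0.1200 = 0.2400 m before braking
robot under decel: 2.0000²/(2·0.8000) = 2.5000 m
person approaches 0.6000·(0.1200+2.5000) = 1.5720 m
C+Z_d+Z_r = 0.0600+0.0050+0.0500 = 0.1150 m
sum ≈ 0.2400+2.5000+1.5720+0.1150 ≈ 4.4270 m = S ✓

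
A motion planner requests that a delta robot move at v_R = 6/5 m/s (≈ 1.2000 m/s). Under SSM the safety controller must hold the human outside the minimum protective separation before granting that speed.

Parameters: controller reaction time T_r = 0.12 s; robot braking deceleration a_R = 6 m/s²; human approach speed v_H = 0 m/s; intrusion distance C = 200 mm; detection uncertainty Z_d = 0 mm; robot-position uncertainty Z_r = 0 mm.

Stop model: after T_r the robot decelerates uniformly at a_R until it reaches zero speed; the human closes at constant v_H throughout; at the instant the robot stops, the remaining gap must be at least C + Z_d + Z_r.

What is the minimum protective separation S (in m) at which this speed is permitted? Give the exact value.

S_min = 58/125 m = 0.4640 m

T_s = v_R/a_R = (6/5)/6 = 0.2000 s
robot in T_r: 1.2000·0.1200 = 0.1440 m
braking distance = 1.2000²/(2·6.0000) = 0.1200 m
human closes 0.0000·0.3200 = 0.0000 m
C+Z_d+Z_r = 0.2000+0.0000+0.0000 = 0.2000 m
S_min ≈ 0.1440+0.1200+0.0000+0.2000  ⇒  S_min = 58/125 m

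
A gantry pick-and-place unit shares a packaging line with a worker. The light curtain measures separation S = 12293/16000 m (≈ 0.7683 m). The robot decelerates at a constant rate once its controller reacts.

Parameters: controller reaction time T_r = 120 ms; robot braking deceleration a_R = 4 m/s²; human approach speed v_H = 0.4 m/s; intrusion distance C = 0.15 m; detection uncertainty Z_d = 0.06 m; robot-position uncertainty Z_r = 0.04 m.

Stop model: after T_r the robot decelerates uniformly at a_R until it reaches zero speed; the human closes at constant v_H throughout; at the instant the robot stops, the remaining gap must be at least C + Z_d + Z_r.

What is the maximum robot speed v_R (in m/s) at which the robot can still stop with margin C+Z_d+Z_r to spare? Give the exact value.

v_R_max = 5/4 m/s = 1.2500 m/s

quadratic (1/8)·v² + (11/50)·v + (-301/640) = 0
  disc = (11/50)² − 4·(1/8)·(-301/640) = 45369/160000 ; √disc = 213/400
  v_R = (−(11/50) + 213/400) / (2·(1/8)) = 5/4 m/s
check:
stop time T_s = (5/4)/4 = 0.3125 s
robot covers v_R·T_r = 1.2500·0.1200 = 0.1500 m before braking
robot covers 1.2500·0.3125 − ½·4.0000·0.3125² = 0.1953 m while stopping
person approaches 0.4000·(0.1200+0.3125) = 0.1730 m
margins: 0.1500+0.0600+0.0400 = 0.2500 m
sum ≈ 0.1500+0.1953+0.1730+0.2500 ≈ 0.7683 m = S ✓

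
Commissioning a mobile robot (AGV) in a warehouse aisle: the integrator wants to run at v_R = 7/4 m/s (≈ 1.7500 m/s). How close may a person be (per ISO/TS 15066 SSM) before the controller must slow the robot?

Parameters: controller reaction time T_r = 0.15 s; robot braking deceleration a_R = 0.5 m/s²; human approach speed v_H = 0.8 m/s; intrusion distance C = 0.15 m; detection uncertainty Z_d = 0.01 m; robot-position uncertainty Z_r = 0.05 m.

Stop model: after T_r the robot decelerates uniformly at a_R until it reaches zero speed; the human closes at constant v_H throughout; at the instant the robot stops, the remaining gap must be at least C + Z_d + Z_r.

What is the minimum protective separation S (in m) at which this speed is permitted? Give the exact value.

braking lasts T_s = (7/4)/(1/2) = 3.5000 s
reaction-phase robot travel = 1.7500·0.1500 = 0.2625 m
robot under decel: 1.7500²/(2·0.5000) = 3.0625 m
person approaches 0.8000·(0.1500+3.5000) = 2.9200 m
residual clearance needed = 0.1500+0.0100+0.0500 = 0.2100 m
S_min ≈ 0.2625+3.0625+2.9200+0.2100  ⇒  S_min = 1291/200 m

S_min = 1291/200 m = 6.4550 m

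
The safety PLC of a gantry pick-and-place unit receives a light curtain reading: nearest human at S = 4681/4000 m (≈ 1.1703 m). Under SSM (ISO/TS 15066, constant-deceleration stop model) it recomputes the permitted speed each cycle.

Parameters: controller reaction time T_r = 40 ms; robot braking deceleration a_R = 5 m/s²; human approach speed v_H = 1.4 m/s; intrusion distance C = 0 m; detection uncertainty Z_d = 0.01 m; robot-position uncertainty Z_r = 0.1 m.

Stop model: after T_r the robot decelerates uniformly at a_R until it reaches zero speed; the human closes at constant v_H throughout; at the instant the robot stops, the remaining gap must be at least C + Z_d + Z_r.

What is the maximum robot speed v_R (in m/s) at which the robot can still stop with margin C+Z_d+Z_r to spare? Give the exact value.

at the boundary: (1/10)·v² + (8/25)·v + (-4017/4000) = 0
  disc = (8/25)² − 4·(1/10)·(-4017/4000) = 5041/10000 ; √disc = 71/100
  v_R = (−(8/25) + 71/100) / (2·(1/10)) = 39/20 m/s
check:
stop time T_s = (39/20)/5 = 0.3900 s
reaction-phase robot travel = 1.9500·0.0400 = 0.0780 m
braking distance = 1.9500²/(2·5.0000) = 0.3802 m
human closes 1.4000·0.4300 = 0.6020 m
margins: 0.0000+0.0100+0.1000 = 0.1100 m
sum ≈ 0.0780+0.3802+0.6020+0.1100 ≈ 1.1703 m = S ✓

v_R_max = 39/20 m/s = 1.9500 m/s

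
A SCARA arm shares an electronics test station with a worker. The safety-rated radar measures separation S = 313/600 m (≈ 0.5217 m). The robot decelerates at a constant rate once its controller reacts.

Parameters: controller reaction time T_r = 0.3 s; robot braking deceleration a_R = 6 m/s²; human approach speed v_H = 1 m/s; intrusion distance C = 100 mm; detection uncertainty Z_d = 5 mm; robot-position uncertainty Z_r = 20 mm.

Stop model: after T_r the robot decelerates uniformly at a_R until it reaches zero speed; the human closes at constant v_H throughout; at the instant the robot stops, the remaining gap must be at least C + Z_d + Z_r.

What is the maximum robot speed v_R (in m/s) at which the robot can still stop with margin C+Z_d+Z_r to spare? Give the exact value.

quadratic (1/12)·v² + (7/15)·v + (-29/300) = 0
  disc = (7/15)² − 4·(1/12)·(-29/300) = 1/4 ; √disc = 1/2
  v_R = (−(7/15) + 1/2) / (2·(1/12)) = 1/5 m/s
check:
T_s = v_R/a_R = (1/5)/6 = 0.0333 s
robot covers v_R·T_r = 0.2000·0.3000 = 0.0600 m before braking
braking distance = 0.2000²/(2·6.0000) = 0.0033 m
person approaches 1.0000·(0.3000+0.0333) = 0.3333 m
C+Z_d+Z_r = 0.1000+0.0050+0.0200 = 0.1250 m
sum ≈ 0.0600+0.0033+0.3333+0.1250 ≈ 0.5217 m = S ✓

v_R_max = 1/5 m/s = 0.2000 m/s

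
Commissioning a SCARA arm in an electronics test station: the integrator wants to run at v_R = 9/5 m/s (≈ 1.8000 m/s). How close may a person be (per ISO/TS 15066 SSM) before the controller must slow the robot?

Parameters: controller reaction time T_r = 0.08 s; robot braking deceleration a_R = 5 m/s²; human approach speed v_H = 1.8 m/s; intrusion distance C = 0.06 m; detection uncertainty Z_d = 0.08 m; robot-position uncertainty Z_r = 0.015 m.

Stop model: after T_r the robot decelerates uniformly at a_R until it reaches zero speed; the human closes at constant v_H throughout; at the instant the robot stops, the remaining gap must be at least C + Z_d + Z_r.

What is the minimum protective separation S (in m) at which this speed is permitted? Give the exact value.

T_s = v_R/a_R = (9/5)/5 = 0.3600 s
robot in T_r: 1.8000·0.0800 = 0.1440 m
braking distance = 1.8000²/(2·5.0000) = 0.3240 m
human over T_r+T_s: 1.8000·(0.0800+0.3600) = 0.7920 m
margins: 0.0600+0.0800+0.0150 = 0.1550 m
S_min ≈ 0.1440+0.3240+0.7920+0.1550  ⇒  S_min = 283/200 m

S_min = 283/200 m = 1.4150 m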